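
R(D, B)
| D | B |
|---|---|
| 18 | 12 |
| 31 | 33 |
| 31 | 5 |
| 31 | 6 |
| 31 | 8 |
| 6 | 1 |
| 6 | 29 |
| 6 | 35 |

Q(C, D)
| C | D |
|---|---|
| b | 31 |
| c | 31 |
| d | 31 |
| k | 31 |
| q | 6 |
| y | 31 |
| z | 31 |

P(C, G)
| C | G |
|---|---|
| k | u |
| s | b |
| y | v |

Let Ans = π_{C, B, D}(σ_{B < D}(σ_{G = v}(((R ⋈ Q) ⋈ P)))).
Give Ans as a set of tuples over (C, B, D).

Joining R and Q on D yields {(31, 33, b), (31, 33, c), (31, 33, d), (31, 33, k), (31, 33, y), (31, 33, z), (31, 5, b), (31, 5, c), (31, 5, d), (31, 5, k), (31, 5, y), (31, 5, z), (31, 6, b), (31, 6, c), (31, 6, d), (31, 6, k), (31, 6, y), (31, 6, z), (31, 8, b), (31, 8, c), (31, 8, d), (31, 8, k), (31, 8, y), (31, 8, z), (6, 1, q), (6, 29, q), (6, 35, q)}.
Joining (R ⋈ Q) and P on C yields {(31, 33, k, u), (31, 33, y, v), (31, 5, k, u), (31, 5, y, v), (31, 6, k, u), (31, 6, y, v), (31, 8, k, u), (31, 8, y, v)}.
Apply σ_{G = v}; surviving tuples: {(31, 33, y, v), (31, 5, y, v), (31, 6, y, v), (31, 8, y, v)}
Apply σ_{B < D}; surviving tuples: {(31, 5, y, v), (31, 6, y, v), (31, 8, y, v)}
Keep only column(s) C, B, D: {(y, 5, 31), (y, 6, 31), (y, 8, 31)}

{(y, 5, 31), (y, 6, 31), (y, 8, 31)}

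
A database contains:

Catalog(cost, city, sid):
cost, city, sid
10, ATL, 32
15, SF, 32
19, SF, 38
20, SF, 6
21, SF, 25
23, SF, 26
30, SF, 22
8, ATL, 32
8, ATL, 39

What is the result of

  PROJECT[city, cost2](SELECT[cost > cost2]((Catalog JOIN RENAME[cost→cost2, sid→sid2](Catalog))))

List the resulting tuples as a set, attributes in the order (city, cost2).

{(ATL, 8), (SF, 15), (SF, 19), (SF, 20), (SF, 21), (SF, 23)}

ρ[cost→cost2, sid→sid2]: schema becomes (cost2, city, sid2); tuples unchanged.
Catalog ⋈ RENAME[cost→cost2, sid→sid2](Catalog) (natural join on city): {(10, ATL, 32, 10, 32), (10, ATL, 32, 8, 32), (10, ATL, 32, 8, 39), (15, SF, 32, 15, 32), (15, SF, 32, 19, 38), (15, SF, 32, 20, 6), (15, SF, 32, 21, 25), (15, SF, 32, 23, 26), (15, SF, 32, 30, 22), (19, SF, 38, 15, 32), (19, SF, 38, 19, 38), (19, SF, 38, 20, 6), (19, SF, 38, 21, 25), (19, SF, 38, 23, 26), (19, SF, 38, 30, 22), (20, SF, 6, 15, 32), (20, SF, 6, 19, 38), (20, SF, 6, 20, 6), (20, SF, 6, 21, 25), (20, SF, 6, 23, 26), (20, SF, 6, 30, 22), (21, SF, 25, 15, 32), (21, SF, 25, 19, 38), (21, SF, 25, 20, 6), (21, SF, 25, 21, 25), (21, SF, 25, 23, 26), (21, SF, 25, 30, 22), (23, SF, 26, 15, 32), (23, SF, 26, 19, 38), (23, SF, 26, 20, 6), (23, SF, 26, 21, 25), (23, SF, 26, 23, 26), (23, SF, 26, 30, 22), (30, SF, 22, 15, 32), (30, SF, 22, 19, 38), (30, SF, 22, 20, 6), (30, SF, 22, 21, 25), (30, SF, 22, 23, 26), (30, SF, 22, 30, 22), (8, ATL, 32, 10, 32), (8, ATL, 32, 8, 32), (8, ATL, 32, 8, 39), (8, ATL, 39, 10, 32), (8, ATL, 39, 8, 32), (8, ATL, 39, 8, 39)}
Selection cost > cost2: {(10, ATL, 32, 8, 32), (10, ATL, 32, 8, 39), (19, SF, 38, 15, 32), (20, SF, 6, 15, 32), (20, SF, 6, 19, 38), (21, SF, 25, 15, 32), (21, SF, 25, 19, 38), (21, SF, 25, 20, 6), (23, SF, 26, 15, 32), (23, SF, 26, 19, 38), (23, SF, 26, 20, 6), (23, SF, 26, 21, 25), (30, SF, 22, 15, 32), (30, SF, 22, 19, 38), (30, SF, 22, 20, 6), (30, SF, 22, 21, 25), (30, SF, 22, 23, 26)}
Projecting to city, cost2 (11 duplicate(s) eliminated): {(ATL, 8), (SF, 15), (SF, 19), (SF, 20), (SF, 21), (SF, 23)}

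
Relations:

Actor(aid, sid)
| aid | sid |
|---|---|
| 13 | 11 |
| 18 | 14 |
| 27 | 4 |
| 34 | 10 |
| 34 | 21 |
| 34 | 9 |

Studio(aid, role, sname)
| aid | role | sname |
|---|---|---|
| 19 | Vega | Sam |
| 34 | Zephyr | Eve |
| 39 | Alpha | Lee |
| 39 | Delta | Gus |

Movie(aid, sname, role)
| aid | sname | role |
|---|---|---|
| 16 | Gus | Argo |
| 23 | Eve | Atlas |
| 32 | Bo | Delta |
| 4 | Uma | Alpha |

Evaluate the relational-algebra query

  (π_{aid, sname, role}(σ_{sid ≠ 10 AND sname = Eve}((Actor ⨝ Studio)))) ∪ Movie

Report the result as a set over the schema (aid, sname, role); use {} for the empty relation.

{(16, Gus, Argo), (23, Eve, Atlas), (32, Bo, Delta), (34, Eve, Zephyr), (4, Uma, Alpha)}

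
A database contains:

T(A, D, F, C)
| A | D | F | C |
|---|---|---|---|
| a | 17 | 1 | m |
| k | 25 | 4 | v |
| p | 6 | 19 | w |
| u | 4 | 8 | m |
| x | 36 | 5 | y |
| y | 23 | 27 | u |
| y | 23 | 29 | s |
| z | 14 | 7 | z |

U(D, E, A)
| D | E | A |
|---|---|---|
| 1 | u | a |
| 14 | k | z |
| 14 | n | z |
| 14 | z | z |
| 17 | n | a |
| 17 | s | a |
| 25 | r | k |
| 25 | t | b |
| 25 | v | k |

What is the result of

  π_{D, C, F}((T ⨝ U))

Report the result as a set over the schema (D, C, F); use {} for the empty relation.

{(14, z, 7), (17, m, 1), (25, v, 4)}

Natural join on A, D: {(a, 17, 1, m, n), (a, 17, 1, m, s), (k, 25, 4, v, r), (k, 25, 4, v, v), (z, 14, 7, z, k), (z, 14, 7, z, n), (z, 14, 7, z, z)}
Projecting to D, C, F (4 duplicate(s) eliminated): {(14, z, 7), (17, m, 1), (25, v, 4)}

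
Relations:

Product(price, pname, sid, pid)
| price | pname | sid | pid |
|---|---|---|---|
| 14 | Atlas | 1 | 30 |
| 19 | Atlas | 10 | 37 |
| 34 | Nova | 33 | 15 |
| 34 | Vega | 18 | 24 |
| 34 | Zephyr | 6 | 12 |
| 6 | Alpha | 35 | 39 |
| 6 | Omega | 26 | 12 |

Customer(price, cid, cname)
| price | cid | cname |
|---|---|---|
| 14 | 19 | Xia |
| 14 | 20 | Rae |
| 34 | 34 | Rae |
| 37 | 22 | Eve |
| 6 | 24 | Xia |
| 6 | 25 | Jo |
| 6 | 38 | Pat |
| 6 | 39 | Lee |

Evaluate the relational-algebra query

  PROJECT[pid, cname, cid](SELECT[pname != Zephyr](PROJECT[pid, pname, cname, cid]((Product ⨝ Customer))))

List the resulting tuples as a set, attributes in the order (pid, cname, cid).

{(12, Jo, 25), (12, Lee, 39), (12, Pat, 38), (12, Xia, 24), (15, Rae, 34), (24, Rae, 34), (30, Rae, 20), (30, Xia, 19), (39, Jo, 25), (39, Lee, 39), (39, Pat, 38), (39, Xia, 24)}

Joining Product and Customer on price yields {(14, Atlas, 1, 30, 19, Xia), (14, Atlas, 1, 30, 20, Rae), (34, Nova, 33, 15, 34, Rae), (34, Vega, 18, 24, 34, Rae), (34, Zephyr, 6, 12, 34, Rae), (6, Alpha, 35, 39, 24, Xia), (6, Alpha, 35, 39, 25, Jo), (6, Alpha, 35, 39, 38, Pat), (6, Alpha, 35, 39, 39, Lee), (6, Omega, 26, 12, 24, Xia), (6, Omega, 26, 12, 25, Jo), (6, Omega, 26, 12, 38, Pat), (6, Omega, 26, 12, 39, Lee)}.
Keep only column(s) pid, pname, cname, cid: {(12, Omega, Jo, 25), (12, Omega, Lee, 39), (12, Omega, Pat, 38), (12, Omega, Xia, 24), (12, Zephyr, Rae, 34), (15, Nova, Rae, 34), (24, Vega, Rae, 34), (30, Atlas, Rae, 20), (30, Atlas, Xia, 19), (39, Alpha, Jo, 25), (39, Alpha, Lee, 39), (39, Alpha, Pat, 38), (39, Alpha, Xia, 24)}
Apply σ_{pname != Zephyr}; surviving tuples: {(12, Omega, Jo, 25), (12, Omega, Lee, 39), (12, Omega, Pat, 38), (12, Omega, Xia, 24), (15, Nova, Rae, 34), (24, Vega, Rae, 34), (30, Atlas, Rae, 20), (30, Atlas, Xia, 19), (39, Alpha, Jo, 25), (39, Alpha, Lee, 39), (39, Alpha, Pat, 38), (39, Alpha, Xia, 24)}
Keep only column(s) pid, cname, cid: {(12, Jo, 25), (12, Lee, 39), (12, Pat, 38), (12, Xia, 24), (15, Rae, 34), (24, Rae, 34), (30, Rae, 20), (30, Xia, 19), (39, Jo, 25), (39, Lee, 39), (39, Pat, 38), (39, Xia, 24)}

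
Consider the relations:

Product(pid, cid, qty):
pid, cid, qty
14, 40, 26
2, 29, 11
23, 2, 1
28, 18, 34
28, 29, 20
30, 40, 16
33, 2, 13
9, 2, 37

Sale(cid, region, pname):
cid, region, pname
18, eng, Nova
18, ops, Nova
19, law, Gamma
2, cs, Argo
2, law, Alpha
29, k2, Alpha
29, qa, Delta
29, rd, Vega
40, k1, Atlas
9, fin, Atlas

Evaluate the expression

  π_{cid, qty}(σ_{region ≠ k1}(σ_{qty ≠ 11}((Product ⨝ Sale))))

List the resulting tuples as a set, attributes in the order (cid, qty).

{(18, 34), (2, 1), (2, 13), (2, 37), (29, 20)}

Joining Product and Sale on cid yields {(14, 40, 26, k1, Atlas), (2, 29, 11, k2, Alpha), (2, 29, 11, qa, Delta), (2, 29, 11, rd, Vega), (23, 2, 1, cs, Argo), (23, 2, 1, law, Alpha), (28, 18, 34, eng, Nova), (28, 18, 34, ops, Nova), (28, 29, 20, k2, Alpha), (28, 29, 20, qa, Delta), (28, 29, 20, rd, Vega), (30, 40, 16, k1, Atlas), (33, 2, 13, cs, Argo), (33, 2, 13, law, Alpha), (9, 2, 37, cs, Argo), (9, 2, 37, law, Alpha)}.
Selection qty ≠ 11: {(14, 40, 26, k1, Atlas), (23, 2, 1, cs, Argo), (23, 2, 1, law, Alpha), (28, 18, 34, eng, Nova), (28, 18, 34, ops, Nova), (28, 29, 20, k2, Alpha), (28, 29, 20, qa, Delta), (28, 29, 20, rd, Vega), (30, 40, 16, k1, Atlas), (33, 2, 13, cs, Argo), (33, 2, 13, law, Alpha), (9, 2, 37, cs, Argo), (9, 2, 37, law, Alpha)}
Selection region ≠ k1: {(23, 2, 1, cs, Argo), (23, 2, 1, law, Alpha), (28, 18, 34, eng, Nova), (28, 18, 34, ops, Nova), (28, 29, 20, k2, Alpha), (28, 29, 20, qa, Delta), (28, 29, 20, rd, Vega), (33, 2, 13, cs, Argo), (33, 2, 13, law, Alpha), (9, 2, 37, cs, Argo), (9, 2, 37, law, Alpha)}
π[cid, qty]: project onto (cid, qty) (6 duplicate(s) eliminated) → {(18, 34), (2, 1), (2, 13), (2, 37), (29, 20)}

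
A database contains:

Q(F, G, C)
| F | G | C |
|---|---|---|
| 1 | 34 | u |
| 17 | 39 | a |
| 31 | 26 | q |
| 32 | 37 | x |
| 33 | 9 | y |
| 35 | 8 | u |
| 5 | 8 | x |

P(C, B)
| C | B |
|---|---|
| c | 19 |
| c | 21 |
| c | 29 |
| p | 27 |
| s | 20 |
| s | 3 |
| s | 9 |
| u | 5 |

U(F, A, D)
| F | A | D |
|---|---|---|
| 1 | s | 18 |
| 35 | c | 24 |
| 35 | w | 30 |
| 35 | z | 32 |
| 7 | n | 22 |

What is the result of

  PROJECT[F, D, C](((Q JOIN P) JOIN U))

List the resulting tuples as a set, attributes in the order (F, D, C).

{(1, 18, u), (35, 24, u), (35, 30, u), (35, 32, u)}

Joining Q and P on C yields {(1, 34, u, 5), (35, 8, u, 5)}.
Joining (Q JOIN P) and U on F yields {(1, 34, u, 5, s, 18), (35, 8, u, 5, c, 24), (35, 8, u, 5, w, 30), (35, 8, u, 5, z, 32)}.
π_{F, D, C} gives {(1, 18, u), (35, 24, u), (35, 30, u), (35, 32, u)}.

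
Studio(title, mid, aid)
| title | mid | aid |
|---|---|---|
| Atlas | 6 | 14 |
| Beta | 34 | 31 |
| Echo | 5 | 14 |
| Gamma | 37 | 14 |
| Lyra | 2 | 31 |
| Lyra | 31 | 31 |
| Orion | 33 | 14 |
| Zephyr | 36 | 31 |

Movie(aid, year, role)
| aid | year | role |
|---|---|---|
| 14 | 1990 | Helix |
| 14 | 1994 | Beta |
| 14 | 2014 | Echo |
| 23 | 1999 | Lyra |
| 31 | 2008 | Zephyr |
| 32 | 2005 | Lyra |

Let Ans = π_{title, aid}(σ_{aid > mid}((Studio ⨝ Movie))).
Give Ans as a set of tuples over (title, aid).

{(Atlas, 14), (Echo, 14), (Lyra, 31)}

Studio ⋈ Movie (natural join on aid): {(Atlas, 6, 14, 1990, Helix), (Atlas, 6, 14, 1994, Beta), (Atlas, 6, 14, 2014, Echo), (Beta, 34, 31, 2008, Zephyr), (Echo, 5, 14, 1990, Helix), (Echo, 5, 14, 1994, Beta), (Echo, 5, 14, 2014, Echo), (Gamma, 37, 14, 1990, Helix), (Gamma, 37, 14, 1994, Beta), (Gamma, 37, 14, 2014, Echo), (Lyra, 2, 31, 2008, Zephyr), (Lyra, 31, 31, 2008, Zephyr), (Orion, 33, 14, 1990, Helix), (Orion, 33, 14, 1994, Beta), (Orion, 33, 14, 2014, Echo), (Zephyr, 36, 31, 2008, Zephyr)}
Selection aid > mid: {(Atlas, 6, 14, 1990, Helix), (Atlas, 6, 14, 1994, Beta), (Atlas, 6, 14, 2014, Echo), (Echo, 5, 14, 1990, Helix), (Echo, 5, 14, 1994, Beta), (Echo, 5, 14, 2014, Echo), (Lyra, 2, 31, 2008, Zephyr)}
π[title, aid]: project onto (title, aid) (4 duplicate(s) eliminated) → {(Atlas, 14), (Echo, 14), (Lyra, 31)}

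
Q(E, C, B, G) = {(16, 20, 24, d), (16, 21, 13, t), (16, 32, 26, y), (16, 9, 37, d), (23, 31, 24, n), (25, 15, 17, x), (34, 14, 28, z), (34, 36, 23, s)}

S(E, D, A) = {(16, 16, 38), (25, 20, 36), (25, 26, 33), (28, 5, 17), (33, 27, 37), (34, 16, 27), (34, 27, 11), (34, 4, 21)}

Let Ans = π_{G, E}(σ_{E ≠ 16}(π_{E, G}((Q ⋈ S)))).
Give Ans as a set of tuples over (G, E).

Joining Q and S on E yields {(16, 20, 24, d, 16, 38), (16, 21, 13, t, 16, 38), (16, 32, 26, y, 16, 38), (16, 9, 37, d, 16, 38), (25, 15, 17, x, 20, 36), (25, 15, 17, x, 26, 33), (34, 14, 28, z, 16, 27), (34, 14, 28, z, 27, 11), (34, 14, 28, z, 4, 21), (34, 36, 23, s, 16, 27), (34, 36, 23, s, 27, 11), (34, 36, 23, s, 4, 21)}.
Keep only column(s) E, G (6 duplicate(s) eliminated): {(16, d), (16, t), (16, y), (25, x), (34, s), (34, z)}
Selection E ≠ 16: {(25, x), (34, s), (34, z)}
Keep only column(s) G, E: {(s, 34), (x, 25), (z, 34)}

{(s, 34), (x, 25), (z, 34)}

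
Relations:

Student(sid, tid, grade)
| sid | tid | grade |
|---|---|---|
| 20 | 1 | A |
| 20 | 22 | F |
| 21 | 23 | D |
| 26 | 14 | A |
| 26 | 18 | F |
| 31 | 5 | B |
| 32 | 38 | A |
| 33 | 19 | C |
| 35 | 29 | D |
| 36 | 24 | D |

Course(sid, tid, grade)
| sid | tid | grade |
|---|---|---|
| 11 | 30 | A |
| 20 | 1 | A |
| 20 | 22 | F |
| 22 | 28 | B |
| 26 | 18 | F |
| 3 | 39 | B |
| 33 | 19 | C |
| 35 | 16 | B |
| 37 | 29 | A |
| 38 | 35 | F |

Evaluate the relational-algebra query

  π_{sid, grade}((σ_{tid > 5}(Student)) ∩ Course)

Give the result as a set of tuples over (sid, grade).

Filtering on tid > 5 leaves {(20, 22, F), (21, 23, D), (26, 14, A), (26, 18, F), (32, 38, A), (33, 19, C), (35, 29, D), (36, 24, D)}.
Intersection: {(20, 22, F), (21, 23, D), (26, 14, A), (26, 18, F), (32, 38, A), (33, 19, C), (35, 29, D), (36, 24, D)} with {(11, 30, A), (20, 1, A), (20, 22, F), (22, 28, B), (26, 18, F), (3, 39, B), (33, 19, C), (35, 16, B), (37, 29, A), (38, 35, F)} → {(20, 22, F), (26, 18, F), (33, 19, C)}
Keep only column(s) sid, grade: {(20, F), (26, F), (33, C)}

{(20, F), (26, F), (33, C)}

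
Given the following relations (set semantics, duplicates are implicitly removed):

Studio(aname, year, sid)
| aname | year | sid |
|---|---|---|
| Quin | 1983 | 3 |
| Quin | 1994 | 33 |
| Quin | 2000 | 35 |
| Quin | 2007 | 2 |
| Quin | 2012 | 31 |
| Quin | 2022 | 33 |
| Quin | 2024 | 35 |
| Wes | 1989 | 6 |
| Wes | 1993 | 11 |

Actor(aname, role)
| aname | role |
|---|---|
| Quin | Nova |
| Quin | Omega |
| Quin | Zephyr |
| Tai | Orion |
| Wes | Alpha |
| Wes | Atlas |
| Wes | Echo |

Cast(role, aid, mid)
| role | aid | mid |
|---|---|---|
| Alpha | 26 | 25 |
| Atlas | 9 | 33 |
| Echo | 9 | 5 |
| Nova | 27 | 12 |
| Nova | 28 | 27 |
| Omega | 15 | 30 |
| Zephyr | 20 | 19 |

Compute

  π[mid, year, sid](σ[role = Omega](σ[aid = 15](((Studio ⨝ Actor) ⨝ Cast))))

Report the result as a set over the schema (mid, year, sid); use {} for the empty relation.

{(30, 1983, 3), (30, 1994, 33), (30, 2000, 35), (30, 2007, 2), (30, 2012, 31), (30, 2022, 33), (30, 2024, 35)}

Studio ⋈ Actor (natural join on aname): {(Quin, 1983, 3, Nova), (Quin, 1983, 3, Omega), (Quin, 1983, 3, Zephyr), (Quin, 1994, 33, Nova), (Quin, 1994, 33, Omega), (Quin, 1994, 33, Zephyr), (Quin, 2000, 35, Nova), (Quin, 2000, 35, Omega), (Quin, 2000, 35, Zephyr), (Quin, 2007, 2, Nova), (Quin, 2007, 2, Omega), (Quin, 2007, 2, Zephyr), (Quin, 2012, 31, Nova), (Quin, 2012, 31, Omega), (Quin, 2012, 31, Zephyr), (Quin, 2022, 33, Nova), (Quin, 2022, 33, Omega), (Quin, 2022, 33, Zephyr), (Quin, 2024, 35, Nova), (Quin, 2024, 35, Omega), (Quin, 2024, 35, Zephyr), (Wes, 1989, 6, Alpha), (Wes, 1989, 6, Atlas), (Wes, 1989, 6, Echo), (Wes, 1993, 11, Alpha), (Wes, 1993, 11, Atlas), (Wes, 1993, 11, Echo)}
(Studio ⨝ Actor) ⋈ Cast (natural join on role): {(Quin, 1983, 3, Nova, 27, 12), (Quin, 1983, 3, Nova, 28, 27), (Quin, 1983, 3, Omega, 15, 30), (Quin, 1983, 3, Zephyr, 20, 19), (Quin, 1994, 33, Nova, 27, 12), (Quin, 1994, 33, Nova, 28, 27), (Quin, 1994, 33, Omega, 15, 30), (Quin, 1994, 33, Zephyr, 20, 19), (Quin, 2000, 35, Nova, 27, 12), (Quin, 2000, 35, Nova, 28, 27), (Quin, 2000, 35, Omega, 15, 30), (Quin, 2000, 35, Zephyr, 20, 19), (Quin, 2007, 2, Nova, 27, 12), (Quin, 2007, 2, Nova, 28, 27), (Quin, 2007, 2, Omega, 15, 30), (Quin, 2007, 2, Zephyr, 20, 19), (Quin, 2012, 31, Nova, 27, 12), (Quin, 2012, 31, Nova, 28, 27), (Quin, 2012, 31, Omega, 15, 30), (Quin, 2012, 31, Zephyr, 20, 19), (Quin, 2022, 33, Nova, 27, 12), (Quin, 2022, 33, Nova, 28, 27), (Quin, 2022, 33, Omega, 15, 30), (Quin, 2022, 33, Zephyr, 20, 19), (Quin, 2024, 35, Nova, 27, 12), (Quin, 2024, 35, Nova, 28, 27), (Quin, 2024, 35, Omega, 15, 30), (Quin, 2024, 35, Zephyr, 20, 19), (Wes, 1989, 6, Alpha, 26, 25), (Wes, 1989, 6, Atlas, 9, 33), (Wes, 1989, 6, Echo, 9, 5), (Wes, 1993, 11, Alpha, 26, 25), (Wes, 1993, 11, Atlas, 9, 33), (Wes, 1993, 11, Echo, 9, 5)}
Filtering on aid = 15 leaves {(Quin, 1983, 3, Omega, 15, 30), (Quin, 1994, 33, Omega, 15, 30), (Quin, 2000, 35, Omega, 15, 30), (Quin, 2007, 2, Omega, 15, 30), (Quin, 2012, 31, Omega, 15, 30), (Quin, 2022, 33, Omega, 15, 30), (Quin, 2024, 35, Omega, 15, 30)}.
Filtering on role = Omega leaves {(Quin, 1983, 3, Omega, 15, 30), (Quin, 1994, 33, Omega, 15, 30), (Quin, 2000, 35, Omega, 15, 30), (Quin, 2007, 2, Omega, 15, 30), (Quin, 2012, 31, Omega, 15, 30), (Quin, 2022, 33, Omega, 15, 30), (Quin, 2024, 35, Omega, 15, 30)}.
π[mid, year, sid]: project onto (mid, year, sid) → {(30, 1983, 3), (30, 1994, 33), (30, 2000, 35), (30, 2007, 2), (30, 2012, 31), (30, 2022, 33), (30, 2024, 35)}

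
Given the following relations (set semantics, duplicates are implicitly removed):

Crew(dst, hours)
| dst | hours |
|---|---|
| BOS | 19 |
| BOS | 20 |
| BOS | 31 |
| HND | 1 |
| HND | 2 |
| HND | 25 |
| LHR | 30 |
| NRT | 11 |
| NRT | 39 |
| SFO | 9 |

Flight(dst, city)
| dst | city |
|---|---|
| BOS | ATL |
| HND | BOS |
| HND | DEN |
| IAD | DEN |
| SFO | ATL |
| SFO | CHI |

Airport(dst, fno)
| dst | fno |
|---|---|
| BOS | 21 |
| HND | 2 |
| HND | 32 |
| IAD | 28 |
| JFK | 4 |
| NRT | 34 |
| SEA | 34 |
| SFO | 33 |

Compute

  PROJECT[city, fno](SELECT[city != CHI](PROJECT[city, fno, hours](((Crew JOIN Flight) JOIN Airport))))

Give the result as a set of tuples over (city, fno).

{(ATL, 21), (ATL, 33), (BOS, 2), (BOS, 32), (DEN, 2), (DEN, 32)}

Natural join on dst: {(BOS, 19, ATL), (BOS, 20, ATL), (BOS, 31, ATL), (HND, 1, BOS), (HND, 1, DEN), (HND, 2, BOS), (HND, 2, DEN), (HND, 25, BOS), (HND, 25, DEN), (SFO, 9, ATL), (SFO, 9, CHI)}
Natural join on dst: {(BOS, 19, ATL, 21), (BOS, 20, ATL, 21), (BOS, 31, ATL, 21), (HND, 1, BOS, 2), (HND, 1, BOS, 32), (HND, 1, DEN, 2), (HND, 1, DEN, 32), (HND, 2, BOS, 2), (HND, 2, BOS, 32), (HND, 2, DEN, 2), (HND, 2, DEN, 32), (HND, 25, BOS, 2), (HND, 25, BOS, 32), (HND, 25, DEN, 2), (HND, 25, DEN, 32), (SFO, 9, ATL, 33), (SFO, 9, CHI, 33)}
π[city, fno, hours]: project onto (city, fno, hours) → {(ATL, 21, 19), (ATL, 21, 20), (ATL, 21, 31), (ATL, 33, 9), (BOS, 2, 1), (BOS, 2, 2), (BOS, 2, 25), (BOS, 32, 1), (BOS, 32, 2), (BOS, 32, 25), (CHI, 33, 9), (DEN, 2, 1), (DEN, 2, 2), (DEN, 2, 25), (DEN, 32, 1), (DEN, 32, 2), (DEN, 32, 25)}
σ[city != CHI]: keep tuples satisfying city != CHI → {(ATL, 21, 19), (ATL, 21, 20), (ATL, 21, 31), (ATL, 33, 9), (BOS, 2, 1), (BOS, 2, 2), (BOS, 2, 25), (BOS, 32, 1), (BOS, 32, 2), (BOS, 32, 25), (DEN, 2, 1), (DEN, 2, 2), (DEN, 2, 25), (DEN, 32, 1), (DEN, 32, 2), (DEN, 32, 25)}
π[city, fno]: project onto (city, fno) (10 duplicate(s) eliminated) → {(ATL, 21), (ATL, 33), (BOS, 2), (BOS, 32), (DEN, 2), (DEN, 32)}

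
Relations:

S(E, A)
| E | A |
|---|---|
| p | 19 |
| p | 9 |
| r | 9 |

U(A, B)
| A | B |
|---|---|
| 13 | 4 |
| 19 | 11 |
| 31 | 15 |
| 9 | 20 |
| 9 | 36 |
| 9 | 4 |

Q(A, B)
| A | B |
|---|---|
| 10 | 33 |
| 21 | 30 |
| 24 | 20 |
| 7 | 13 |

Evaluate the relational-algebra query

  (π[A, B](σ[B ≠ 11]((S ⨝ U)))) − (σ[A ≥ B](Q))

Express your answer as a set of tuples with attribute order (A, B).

{(9, 20), (9, 36), (9, 4)}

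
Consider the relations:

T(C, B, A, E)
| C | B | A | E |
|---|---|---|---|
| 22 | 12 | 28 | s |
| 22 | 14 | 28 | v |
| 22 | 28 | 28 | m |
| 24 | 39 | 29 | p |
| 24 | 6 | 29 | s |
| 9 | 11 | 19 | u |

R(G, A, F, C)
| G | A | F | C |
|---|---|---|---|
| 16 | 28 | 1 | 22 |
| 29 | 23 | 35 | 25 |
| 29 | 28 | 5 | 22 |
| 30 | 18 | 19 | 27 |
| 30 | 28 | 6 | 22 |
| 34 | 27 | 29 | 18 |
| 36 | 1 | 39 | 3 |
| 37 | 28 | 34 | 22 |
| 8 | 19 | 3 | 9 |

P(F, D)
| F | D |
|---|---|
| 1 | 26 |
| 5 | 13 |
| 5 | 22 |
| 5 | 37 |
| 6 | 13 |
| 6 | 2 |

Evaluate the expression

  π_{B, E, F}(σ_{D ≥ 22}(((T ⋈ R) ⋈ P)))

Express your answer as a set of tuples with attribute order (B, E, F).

{(12, s, 1), (12, s, 5), (14, v, 1), (14, v, 5), (28, m, 1), (28, m, 5)}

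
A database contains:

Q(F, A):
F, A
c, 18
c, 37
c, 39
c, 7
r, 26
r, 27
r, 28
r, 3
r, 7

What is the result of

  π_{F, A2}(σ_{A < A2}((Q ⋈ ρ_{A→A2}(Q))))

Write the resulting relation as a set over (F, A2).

{(c, 18), (c, 37), (c, 39), (r, 26), (r, 27), (r, 28), (r, 7)}

ρ[A→A2]: schema becomes (F, A2); tuples unchanged.
Q ⋈ ρ_{A→A2}(Q) (natural join on F): {(c, 18, 18), (c, 18, 37), (c, 18, 39), (c, 18, 7), (c, 37, 18), (c, 37, 37), (c, 37, 39), (c, 37, 7), (c, 39, 18), (c, 39, 37), (c, 39, 39), (c, 39, 7), (c, 7, 18), (c, 7, 37), (c, 7, 39), (c, 7, 7), (r, 26, 26), (r, 26, 27), (r, 26, 28), (r, 26, 3), (r, 26, 7), (r, 27, 26), (r, 27, 27), (r, 27, 28), (r, 27, 3), (r, 27, 7), (r, 28, 26), (r, 28, 27), (r, 28, 28), (r, 28, 3), (r, 28, 7), (r, 3, 26), (r, 3, 27), (r, 3, 28), (r, 3, 3), (r, 3, 7), (r, 7, 26), (r, 7, 27), (r, 7, 28), (r, 7, 3), (r, 7, 7)}
Selection A < A2: {(c, 18, 37), (c, 18, 39), (c, 37, 39), (c, 7, 18), (c, 7, 37), (c, 7, 39), (r, 26, 27), (r, 26, 28), (r, 27, 28), (r, 3, 26), (r, 3, 27), (r, 3, 28), (r, 3, 7), (r, 7, 26), (r, 7, 27), (r, 7, 28)}
Keep only column(s) F, A2 (9 duplicate(s) eliminated): {(c, 18), (c, 37), (c, 39), (r, 26), (r, 27), (r, 28), (r, 7)}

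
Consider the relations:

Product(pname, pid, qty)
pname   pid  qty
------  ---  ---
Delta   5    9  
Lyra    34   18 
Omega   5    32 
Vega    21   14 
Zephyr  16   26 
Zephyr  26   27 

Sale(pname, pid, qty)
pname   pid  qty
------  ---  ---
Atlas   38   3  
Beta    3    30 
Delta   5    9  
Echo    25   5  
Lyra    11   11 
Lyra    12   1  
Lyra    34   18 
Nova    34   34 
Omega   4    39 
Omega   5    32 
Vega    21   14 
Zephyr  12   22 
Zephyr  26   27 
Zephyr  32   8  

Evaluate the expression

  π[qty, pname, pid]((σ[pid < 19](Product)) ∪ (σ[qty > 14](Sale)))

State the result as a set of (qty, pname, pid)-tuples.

{(18, Lyra, 34), (22, Zephyr, 12), (26, Zephyr, 16), (27, Zephyr, 26), (30, Beta, 3), (32, Omega, 5), (34, Nova, 34), (39, Omega, 4), (9, Delta, 5)}

σ[pid < 19]: keep tuples satisfying pid < 19 → {(Delta, 5, 9), (Omega, 5, 32), (Zephyr, 16, 26)}
σ[qty > 14]: keep tuples satisfying qty > 14 → {(Beta, 3, 30), (Lyra, 34, 18), (Nova, 34, 34), (Omega, 4, 39), (Omega, 5, 32), (Zephyr, 12, 22), (Zephyr, 26, 27)}
Union: {(Delta, 5, 9), (Omega, 5, 32), (Zephyr, 16, 26)} with {(Beta, 3, 30), (Lyra, 34, 18), (Nova, 34, 34), (Omega, 4, 39), (Omega, 5, 32), (Zephyr, 12, 22), (Zephyr, 26, 27)} → {(Beta, 3, 30), (Delta, 5, 9), (Lyra, 34, 18), (Nova, 34, 34), (Omega, 4, 39), (Omega, 5, 32), (Zephyr, 12, 22), (Zephyr, 16, 26), (Zephyr, 26, 27)}
π_{qty, pname, pid} gives {(18, Lyra, 34), (22, Zephyr, 12), (26, Zephyr, 16), (27, Zephyr, 26), (30, Beta, 3), (32, Omega, 5), (34, Nova, 34), (39, Omega, 4), (9, Delta, 5)}.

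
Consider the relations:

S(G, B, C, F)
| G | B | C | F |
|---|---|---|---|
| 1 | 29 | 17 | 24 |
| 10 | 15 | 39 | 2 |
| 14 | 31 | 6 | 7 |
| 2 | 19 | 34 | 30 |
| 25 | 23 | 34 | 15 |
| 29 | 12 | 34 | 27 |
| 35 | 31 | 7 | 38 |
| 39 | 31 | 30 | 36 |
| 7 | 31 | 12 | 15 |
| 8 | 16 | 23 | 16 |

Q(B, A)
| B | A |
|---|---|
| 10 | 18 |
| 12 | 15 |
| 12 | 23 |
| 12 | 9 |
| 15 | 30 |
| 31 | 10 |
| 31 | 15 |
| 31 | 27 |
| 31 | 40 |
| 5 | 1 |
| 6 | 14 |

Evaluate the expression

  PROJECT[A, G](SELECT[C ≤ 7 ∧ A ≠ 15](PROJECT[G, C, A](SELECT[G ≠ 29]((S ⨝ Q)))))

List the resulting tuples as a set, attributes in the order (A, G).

S ⋈ Q (natural join on B): {(10, 15, 39, 2, 30), (14, 31, 6, 7, 10), (14, 31, 6, 7, 15), (14, 31, 6, 7, 27), (14, 31, 6, 7, 40), (29, 12, 34, 27, 15), (29, 12, 34, 27, 23), (29, 12, 34, 27, 9), (35, 31, 7, 38, 10), (35, 31, 7, 38, 15), (35, 31, 7, 38, 27), (35, 31, 7, 38, 40), (39, 31, 30, 36, 10), (39, 31, 30, 36, 15), (39, 31, 30, 36, 27), (39, 31, 30, 36, 40), (7, 31, 12, 15, 10), (7, 31, 12, 15, 15), (7, 31, 12, 15, 27), (7, 31, 12, 15, 40)}
Apply σ_{G ≠ 29}; surviving tuples: {(10, 15, 39, 2, 30), (14, 31, 6, 7, 10), (14, 31, 6, 7, 15), (14, 31, 6, 7, 27), (14, 31, 6, 7, 40), (35, 31, 7, 38, 10), (35, 31, 7, 38, 15), (35, 31, 7, 38, 27), (35, 31, 7, 38, 40), (39, 31, 30, 36, 10), (39, 31, 30, 36, 15), (39, 31, 30, 36, 27), (39, 31, 30, 36, 40), (7, 31, 12, 15, 10), (7, 31, 12, 15, 15), (7, 31, 12, 15, 27), (7, 31, 12, 15, 40)}
Projecting to G, C, A: {(10, 39, 30), (14, 6, 10), (14, 6, 15), (14, 6, 27), (14, 6, 40), (35, 7, 10), (35, 7, 15), (35, 7, 27), (35, 7, 40), (39, 30, 10), (39, 30, 15), (39, 30, 27), (39, 30, 40), (7, 12, 10), (7, 12, 15), (7, 12, 27), (7, 12, 40)}
Apply σ_{C ≤ 7 ∧ A ≠ 15}; surviving tuples: {(14, 6, 10), (14, 6, 27), (14, 6, 40), (35, 7, 10), (35, 7, 27), (35, 7, 40)}
Projecting to A, G: {(10, 14), (10, 35), (27, 14), (27, 35), (40, 14), (40, 35)}

{(10, 14), (10, 35), (27, 14), (27, 35), (40, 14), (40, 35)}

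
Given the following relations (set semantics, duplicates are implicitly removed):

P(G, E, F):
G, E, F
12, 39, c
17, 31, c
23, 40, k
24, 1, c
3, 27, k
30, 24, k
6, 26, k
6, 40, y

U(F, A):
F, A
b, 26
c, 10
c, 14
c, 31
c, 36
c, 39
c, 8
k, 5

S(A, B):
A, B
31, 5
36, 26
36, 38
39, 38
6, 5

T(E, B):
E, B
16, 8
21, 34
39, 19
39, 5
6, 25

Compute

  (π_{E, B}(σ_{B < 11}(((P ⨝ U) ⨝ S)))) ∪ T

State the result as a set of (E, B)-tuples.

{(1, 5), (16, 8), (21, 34), (31, 5), (39, 19), (39, 5), (6, 25)}

Natural join on F: {(12, 39, c, 10), (12, 39, c, 14), (12, 39, c, 31), (12, 39, c, 36), (12, 39, c, 39), (12, 39, c, 8), (17, 31, c, 10), (17, 31, c, 14), (17, 31, c, 31), (17, 31, c, 36), (17, 31, c, 39), (17, 31, c, 8), (23, 40, k, 5), (24, 1, c, 10), (24, 1, c, 14), (24, 1, c, 31), (24, 1, c, 36), (24, 1, c, 39), (24, 1, c, 8), (3, 27, k, 5), (30, 24, k, 5), (6, 26, k, 5)}
Natural join on A: {(12, 39, c, 31, 5), (12, 39, c, 36, 26), (12, 39, c, 36, 38), (12, 39, c, 39, 38), (17, 31, c, 31, 5), (17, 31, c, 36, 26), (17, 31, c, 36, 38), (17, 31, c, 39, 38), (24, 1, c, 31, 5), (24, 1, c, 36, 26), (24, 1, c, 36, 38), (24, 1, c, 39, 38)}
Selection B < 11: {(12, 39, c, 31, 5), (17, 31, c, 31, 5), (24, 1, c, 31, 5)}
π[E, B]: project onto (E, B) → {(1, 5), (31, 5), (39, 5)}
Taking the union: {(1, 5), (16, 8), (21, 34), (31, 5), (39, 19), (39, 5), (6, 25)}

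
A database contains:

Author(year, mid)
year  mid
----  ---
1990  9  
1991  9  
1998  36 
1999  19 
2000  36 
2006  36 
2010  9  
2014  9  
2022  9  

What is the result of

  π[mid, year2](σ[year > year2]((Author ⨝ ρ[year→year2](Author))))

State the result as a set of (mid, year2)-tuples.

ρ[year→year2]: schema becomes (year2, mid); tuples unchanged.
Author ⋈ ρ[year→year2](Author) (natural join on mid): {(1990, 9, 1990), (1990, 9, 1991), (1990, 9, 2010), (1990, 9, 2014), (1990, 9, 2022), (1991, 9, 1990), (1991, 9, 1991), (1991, 9, 2010), (1991, 9, 2014), (1991, 9, 2022), (1998, 36, 1998), (1998, 36, 2000), (1998, 36, 2006), (1999, 19, 1999), (2000, 36, 1998), (2000, 36, 2000), (2000, 36, 2006), (2006, 36, 1998), (2006, 36, 2000), (2006, 36, 2006), (2010, 9, 1990), (2010, 9, 1991), (2010, 9, 2010), (2010, 9, 2014), (2010, 9, 2022), (2014, 9, 1990), (2014, 9, 1991), (2014, 9, 2010), (2014, 9, 2014), (2014, 9, 2022), (2022, 9, 1990), (2022, 9, 1991), (2022, 9, 2010), (2022, 9, 2014), (2022, 9, 2022)}
σ[year > year2]: keep tuples satisfying year > year2 → {(1991, 9, 1990), (2000, 36, 1998), (2006, 36, 1998), (2006, 36, 2000), (2010, 9, 1990), (2010, 9, 1991), (2014, 9, 1990), (2014, 9, 1991), (2014, 9, 2010), (2022, 9, 1990), (2022, 9, 1991), (2022, 9, 2010), (2022, 9, 2014)}
π[mid, year2]: project onto (mid, year2) (7 duplicate(s) eliminated) → {(36, 1998), (36, 2000), (9, 1990), (9, 1991), (9, 2010), (9, 2014)}

{(36, 1998), (36, 2000), (9, 1990), (9, 1991), (9, 2010), (9, 2014)}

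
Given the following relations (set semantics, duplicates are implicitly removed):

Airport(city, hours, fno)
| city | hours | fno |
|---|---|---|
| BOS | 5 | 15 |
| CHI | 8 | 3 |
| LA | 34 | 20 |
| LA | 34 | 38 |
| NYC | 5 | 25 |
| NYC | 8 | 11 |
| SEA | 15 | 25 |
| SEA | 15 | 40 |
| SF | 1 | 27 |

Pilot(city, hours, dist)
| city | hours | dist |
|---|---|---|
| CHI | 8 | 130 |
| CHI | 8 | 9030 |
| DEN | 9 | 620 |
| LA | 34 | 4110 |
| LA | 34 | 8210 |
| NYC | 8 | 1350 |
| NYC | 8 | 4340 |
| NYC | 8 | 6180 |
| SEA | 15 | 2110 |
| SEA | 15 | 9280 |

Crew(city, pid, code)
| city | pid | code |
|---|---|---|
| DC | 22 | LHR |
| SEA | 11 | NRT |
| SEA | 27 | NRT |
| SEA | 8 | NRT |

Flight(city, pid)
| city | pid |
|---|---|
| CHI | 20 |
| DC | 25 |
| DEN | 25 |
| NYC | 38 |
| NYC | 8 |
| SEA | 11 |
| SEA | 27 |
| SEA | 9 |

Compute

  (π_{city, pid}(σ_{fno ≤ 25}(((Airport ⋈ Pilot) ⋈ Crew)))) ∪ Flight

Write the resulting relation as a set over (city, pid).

Joining Airport and Pilot on city, hours yields {(CHI, 8, 3, 130), (CHI, 8, 3, 9030), (LA, 34, 20, 4110), (LA, 34, 20, 8210), (LA, 34, 38, 4110), (LA, 34, 38, 8210), (NYC, 8, 11, 1350), (NYC, 8, 11, 4340), (NYC, 8, 11, 6180), (SEA, 15, 25, 2110), (SEA, 15, 25, 9280), (SEA, 15, 40, 2110), (SEA, 15, 40, 9280)}.
Joining (Airport ⋈ Pilot) and Crew on city yields {(SEA, 15, 25, 2110, 11, NRT), (SEA, 15, 25, 2110, 27, NRT), (SEA, 15, 25, 2110, 8, NRT), (SEA, 15, 25, 9280, 11, NRT), (SEA, 15, 25, 9280, 27, NRT), (SEA, 15, 25, 9280, 8, NRT), (SEA, 15, 40, 2110, 11, NRT), (SEA, 15, 40, 2110, 27, NRT), (SEA, 15, 40, 2110, 8, NRT), (SEA, 15, 40, 9280, 11, NRT), (SEA, 15, 40, 9280, 27, NRT), (SEA, 15, 40, 9280, 8, NRT)}.
σ[fno ≤ 25]: keep tuples satisfying fno ≤ 25 → {(SEA, 15, 25, 2110, 11, NRT), (SEA, 15, 25, 2110, 27, NRT), (SEA, 15, 25, 2110, 8, NRT), (SEA, 15, 25, 9280, 11, NRT), (SEA, 15, 25, 9280, 27, NRT), (SEA, 15, 25, 9280, 8, NRT)}
π_{city, pid} gives {(SEA, 11), (SEA, 27), (SEA, 8)} (3 duplicate(s) eliminated).
Set union of the two operands is {(CHI, 20), (DC, 25), (DEN, 25), (NYC, 38), (NYC, 8), (SEA, 11), (SEA, 27), (SEA, 8), (SEA, 9)}.

{(CHI, 20), (DC, 25), (DEN, 25), (NYC, 38), (NYC, 8), (SEA, 11), (SEA, 27), (SEA, 8), (SEA, 9)}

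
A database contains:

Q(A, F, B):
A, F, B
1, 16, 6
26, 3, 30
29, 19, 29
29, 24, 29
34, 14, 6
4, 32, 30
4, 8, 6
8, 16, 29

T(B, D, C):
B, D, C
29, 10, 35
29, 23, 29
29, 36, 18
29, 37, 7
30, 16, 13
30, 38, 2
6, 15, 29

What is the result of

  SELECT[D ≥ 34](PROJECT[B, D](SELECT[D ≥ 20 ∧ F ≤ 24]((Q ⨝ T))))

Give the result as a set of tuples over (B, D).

{(29, 36), (29, 37), (30, 38)}

Q ⋈ T (natural join on B): {(1, 16, 6, 15, 29), (26, 3, 30, 16, 13), (26, 3, 30, 38, 2), (29, 19, 29, 10, 35), (29, 19, 29, 23, 29), (29, 19, 29, 36, 18), (29, 19, 29, 37, 7), (29, 24, 29, 10, 35), (29, 24, 29, 23, 29), (29, 24, 29, 36, 18), (29, 24, 29, 37, 7), (34, 14, 6, 15, 29), (4, 32, 30, 16, 13), (4, 32, 30, 38, 2), (4, 8, 6, 15, 29), (8, 16, 29, 10, 35), (8, 16, 29, 23, 29), (8, 16, 29, 36, 18), (8, 16, 29, 37, 7)}
Apply σ_{D ≥ 20 ∧ F ≤ 24}; surviving tuples: {(26, 3, 30, 38, 2), (29, 19, 29, 23, 29), (29, 19, 29, 36, 18), (29, 19, 29, 37, 7), (29, 24, 29, 23, 29), (29, 24, 29, 36, 18), (29, 24, 29, 37, 7), (8, 16, 29, 23, 29), (8, 16, 29, 36, 18), (8, 16, 29, 37, 7)}
π[B, D]: project onto (B, D) (6 duplicate(s) eliminated) → {(29, 23), (29, 36), (29, 37), (30, 38)}
Apply σ_{D ≥ 34}; surviving tuples: {(29, 36), (29, 37), (30, 38)}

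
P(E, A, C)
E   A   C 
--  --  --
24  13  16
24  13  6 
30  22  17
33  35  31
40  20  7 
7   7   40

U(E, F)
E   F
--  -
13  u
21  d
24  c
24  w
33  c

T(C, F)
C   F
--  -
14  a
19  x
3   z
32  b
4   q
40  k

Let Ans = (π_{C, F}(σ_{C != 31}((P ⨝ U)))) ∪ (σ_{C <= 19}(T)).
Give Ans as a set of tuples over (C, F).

{(14, a), (16, c), (16, w), (19, x), (3, z), (4, q), (6, c), (6, w)}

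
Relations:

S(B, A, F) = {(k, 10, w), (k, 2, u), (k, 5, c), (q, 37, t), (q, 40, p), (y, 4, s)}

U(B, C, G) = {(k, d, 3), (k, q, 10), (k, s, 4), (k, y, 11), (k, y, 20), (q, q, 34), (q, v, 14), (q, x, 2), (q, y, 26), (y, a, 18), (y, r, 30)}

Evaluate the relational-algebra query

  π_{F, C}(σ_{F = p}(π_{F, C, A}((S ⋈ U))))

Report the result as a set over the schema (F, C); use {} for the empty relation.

{(p, q), (p, v), (p, x), (p, y)}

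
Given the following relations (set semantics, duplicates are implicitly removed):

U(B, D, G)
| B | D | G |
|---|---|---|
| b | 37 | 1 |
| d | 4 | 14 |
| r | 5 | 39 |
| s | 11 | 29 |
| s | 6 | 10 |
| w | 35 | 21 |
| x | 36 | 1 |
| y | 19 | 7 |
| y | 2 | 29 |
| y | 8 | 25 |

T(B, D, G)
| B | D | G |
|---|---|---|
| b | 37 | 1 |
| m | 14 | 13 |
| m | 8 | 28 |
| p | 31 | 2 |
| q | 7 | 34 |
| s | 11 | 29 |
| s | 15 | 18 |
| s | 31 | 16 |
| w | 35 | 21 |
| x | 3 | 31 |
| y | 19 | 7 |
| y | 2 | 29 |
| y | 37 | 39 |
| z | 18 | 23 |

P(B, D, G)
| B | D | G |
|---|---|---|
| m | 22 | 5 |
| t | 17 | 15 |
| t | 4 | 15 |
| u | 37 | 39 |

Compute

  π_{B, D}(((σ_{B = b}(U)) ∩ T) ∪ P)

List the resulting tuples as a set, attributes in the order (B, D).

Selection B = b: {(b, 37, 1)}
Intersection: {(b, 37, 1)} with {(b, 37, 1), (m, 14, 13), (m, 8, 28), (p, 31, 2), (q, 7, 34), (s, 11, 29), (s, 15, 18), (s, 31, 16), (w, 35, 21), (x, 3, 31), (y, 19, 7), (y, 2, 29), (y, 37, 39), (z, 18, 23)} → {(b, 37, 1)}
Union: {(b, 37, 1)} with {(m, 22, 5), (t, 17, 15), (t, 4, 15), (u, 37, 39)} → {(b, 37, 1), (m, 22, 5), (t, 17, 15), (t, 4, 15), (u, 37, 39)}
Keep only column(s) B, D: {(b, 37), (m, 22), (t, 17), (t, 4), (u, 37)}

{(b, 37), (m, 22), (t, 17), (t, 4), (u, 37)}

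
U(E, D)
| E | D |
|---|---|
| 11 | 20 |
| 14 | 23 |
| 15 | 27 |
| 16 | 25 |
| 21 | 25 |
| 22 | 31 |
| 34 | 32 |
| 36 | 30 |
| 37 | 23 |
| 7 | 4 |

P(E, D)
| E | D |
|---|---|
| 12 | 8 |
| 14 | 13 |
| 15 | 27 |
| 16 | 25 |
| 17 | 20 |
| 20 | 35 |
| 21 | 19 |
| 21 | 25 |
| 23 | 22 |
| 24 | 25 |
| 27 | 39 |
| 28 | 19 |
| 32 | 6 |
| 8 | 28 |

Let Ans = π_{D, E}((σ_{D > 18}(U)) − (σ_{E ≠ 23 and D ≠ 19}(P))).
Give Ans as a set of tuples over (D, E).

Filtering on D > 18 leaves {(11, 20), (14, 23), (15, 27), (16, 25), (21, 25), (22, 31), (34, 32), (36, 30), (37, 23)}.
Filtering on E ≠ 23 and D ≠ 19 leaves {(12, 8), (14, 13), (15, 27), (16, 25), (17, 20), (20, 35), (21, 25), (24, 25), (27, 39), (32, 6), (8, 28)}.
Difference: {(11, 20), (14, 23), (15, 27), (16, 25), (21, 25), (22, 31), (34, 32), (36, 30), (37, 23)} with {(12, 8), (14, 13), (15, 27), (16, 25), (17, 20), (20, 35), (21, 25), (24, 25), (27, 39), (32, 6), (8, 28)} → {(11, 20), (14, 23), (22, 31), (34, 32), (36, 30), (37, 23)}
Projecting to D, E: {(20, 11), (23, 14), (23, 37), (30, 36), (31, 22), (32, 34)}

{(20, 11), (23, 14), (23, 37), (30, 36), (31, 22), (32, 34)}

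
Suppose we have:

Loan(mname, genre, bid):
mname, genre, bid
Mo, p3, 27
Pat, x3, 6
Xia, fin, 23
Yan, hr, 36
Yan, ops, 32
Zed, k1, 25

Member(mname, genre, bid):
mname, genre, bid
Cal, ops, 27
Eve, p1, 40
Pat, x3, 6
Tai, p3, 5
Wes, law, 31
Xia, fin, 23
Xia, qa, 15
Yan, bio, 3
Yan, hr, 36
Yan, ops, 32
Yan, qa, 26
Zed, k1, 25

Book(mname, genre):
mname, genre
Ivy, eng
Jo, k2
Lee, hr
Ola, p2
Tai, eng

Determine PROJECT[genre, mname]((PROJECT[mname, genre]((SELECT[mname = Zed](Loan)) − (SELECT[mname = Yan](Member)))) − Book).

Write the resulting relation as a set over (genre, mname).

{(k1, Zed)}

Selection mname = Zed: {(Zed, k1, 25)}
Selection mname = Yan: {(Yan, bio, 3), (Yan, hr, 36), (Yan, ops, 32), (Yan, qa, 26)}
Set difference of the two operands is {(Zed, k1, 25)}.
Projecting to mname, genre: {(Zed, k1)}
Set difference of the two operands is {(Zed, k1)}.
Projecting to genre, mname: {(k1, Zed)}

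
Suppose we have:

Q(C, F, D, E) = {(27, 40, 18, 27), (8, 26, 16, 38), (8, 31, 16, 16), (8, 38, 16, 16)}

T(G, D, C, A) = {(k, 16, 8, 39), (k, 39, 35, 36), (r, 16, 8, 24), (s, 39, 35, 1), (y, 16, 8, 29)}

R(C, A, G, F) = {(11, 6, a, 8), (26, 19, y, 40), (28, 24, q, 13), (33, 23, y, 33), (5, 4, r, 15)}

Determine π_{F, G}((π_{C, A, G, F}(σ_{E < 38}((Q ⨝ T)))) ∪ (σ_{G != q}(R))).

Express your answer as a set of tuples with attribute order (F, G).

Natural join on C, D: {(8, 26, 16, 38, k, 39), (8, 26, 16, 38, r, 24), (8, 26, 16, 38, y, 29), (8, 31, 16, 16, k, 39), (8, 31, 16, 16, r, 24), (8, 31, 16, 16, y, 29), (8, 38, 16, 16, k, 39), (8, 38, 16, 16, r, 24), (8, 38, 16, 16, y, 29)}
Selection E < 38: {(8, 31, 16, 16, k, 39), (8, 31, 16, 16, r, 24), (8, 31, 16, 16, y, 29), (8, 38, 16, 16, k, 39), (8, 38, 16, 16, r, 24), (8, 38, 16, 16, y, 29)}
π_{C, A, G, F} gives {(8, 24, r, 31), (8, 24, r, 38), (8, 29, y, 31), (8, 29, y, 38), (8, 39, k, 31), (8, 39, k, 38)}.
Selection G != q: {(11, 6, a, 8), (26, 19, y, 40), (33, 23, y, 33), (5, 4, r, 15)}
Taking the union: {(11, 6, a, 8), (26, 19, y, 40), (33, 23, y, 33), (5, 4, r, 15), (8, 24, r, 31), (8, 24, r, 38), (8, 29, y, 31), (8, 29, y, 38), (8, 39, k, 31), (8, 39, k, 38)}
π_{F, G} gives {(15, r), (31, k), (31, r), (31, y), (33, y), (38, k), (38, r), (38, y), (40, y), (8, a)}.

{(15, r), (31, k), (31, r), (31, y), (33, y), (38, k), (38, r), (38, y), (40, y), (8, a)}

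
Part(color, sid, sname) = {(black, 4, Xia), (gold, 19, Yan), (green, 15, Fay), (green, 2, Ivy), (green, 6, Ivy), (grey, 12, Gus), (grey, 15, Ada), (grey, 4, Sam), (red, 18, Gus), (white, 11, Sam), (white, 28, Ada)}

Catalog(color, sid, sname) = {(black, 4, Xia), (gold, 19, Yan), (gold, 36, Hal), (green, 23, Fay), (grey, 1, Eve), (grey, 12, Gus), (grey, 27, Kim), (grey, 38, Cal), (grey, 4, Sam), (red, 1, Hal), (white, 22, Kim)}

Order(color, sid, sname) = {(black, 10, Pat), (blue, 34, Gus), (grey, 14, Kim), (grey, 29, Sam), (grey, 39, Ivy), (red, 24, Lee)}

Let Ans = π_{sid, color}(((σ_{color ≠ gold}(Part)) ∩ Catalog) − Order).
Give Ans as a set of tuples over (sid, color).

{(12, grey), (4, black), (4, grey)}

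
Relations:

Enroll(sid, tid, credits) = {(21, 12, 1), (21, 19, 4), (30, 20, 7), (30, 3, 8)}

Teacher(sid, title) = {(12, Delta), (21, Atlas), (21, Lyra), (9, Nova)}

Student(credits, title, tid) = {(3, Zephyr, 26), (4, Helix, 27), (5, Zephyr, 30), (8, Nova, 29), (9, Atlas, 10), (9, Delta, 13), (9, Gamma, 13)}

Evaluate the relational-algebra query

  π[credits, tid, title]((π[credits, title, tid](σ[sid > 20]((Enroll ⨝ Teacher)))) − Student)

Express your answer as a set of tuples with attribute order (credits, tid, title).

Enroll ⋈ Teacher (natural join on sid): {(21, 12, 1, Atlas), (21, 12, 1, Lyra), (21, 19, 4, Atlas), (21, 19, 4, Lyra)}
Selection sid > 20: {(21, 12, 1, Atlas), (21, 12, 1, Lyra), (21, 19, 4, Atlas), (21, 19, 4, Lyra)}
Projecting to credits, title, tid: {(1, Atlas, 12), (1, Lyra, 12), (4, Atlas, 19), (4, Lyra, 19)}
Difference: {(1, Atlas, 12), (1, Lyra, 12), (4, Atlas, 19), (4, Lyra, 19)} with {(3, Zephyr, 26), (4, Helix, 27), (5, Zephyr, 30), (8, Nova, 29), (9, Atlas, 10), (9, Delta, 13), (9, Gamma, 13)} → {(1, Atlas, 12), (1, Lyra, 12), (4, Atlas, 19), (4, Lyra, 19)}
Projecting to credits, tid, title: {(1, 12, Atlas), (1, 12, Lyra), (4, 19, Atlas), (4, 19, Lyra)}

{(1, 12, Atlas), (1, 12, Lyra), (4, 19, Atlas), (4, 19, Lyra)}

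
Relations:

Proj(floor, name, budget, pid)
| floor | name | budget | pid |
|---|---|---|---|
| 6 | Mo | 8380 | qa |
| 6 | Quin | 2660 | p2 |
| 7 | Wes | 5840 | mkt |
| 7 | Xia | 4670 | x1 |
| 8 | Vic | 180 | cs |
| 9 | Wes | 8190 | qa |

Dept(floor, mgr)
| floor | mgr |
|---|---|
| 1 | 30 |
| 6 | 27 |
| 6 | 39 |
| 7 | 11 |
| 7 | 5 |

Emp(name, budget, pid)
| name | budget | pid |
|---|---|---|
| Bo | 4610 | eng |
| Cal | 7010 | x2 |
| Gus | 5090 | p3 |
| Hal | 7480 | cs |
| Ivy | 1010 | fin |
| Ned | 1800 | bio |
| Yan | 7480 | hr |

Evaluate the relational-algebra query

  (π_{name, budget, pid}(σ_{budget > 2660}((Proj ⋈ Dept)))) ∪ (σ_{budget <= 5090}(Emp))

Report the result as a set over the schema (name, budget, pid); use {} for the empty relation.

{(Bo, 4610, eng), (Gus, 5090, p3), (Ivy, 1010, fin), (Mo, 8380, qa), (Ned, 1800, bio), (Wes, 5840, mkt), (Xia, 4670, x1)}

Joining Proj and Dept on floor yields {(6, Mo, 8380, qa, 27), (6, Mo, 8380, qa, 39), (6, Quin, 2660, p2, 27), (6, Quin, 2660, p2, 39), (7, Wes, 5840, mkt, 11), (7, Wes, 5840, mkt, 5), (7, Xia, 4670, x1, 11), (7, Xia, 4670, x1, 5)}.
Selection budget > 2660: {(6, Mo, 8380, qa, 27), (6, Mo, 8380, qa, 39), (7, Wes, 5840, mkt, 11), (7, Wes, 5840, mkt, 5), (7, Xia, 4670, x1, 11), (7, Xia, 4670, x1, 5)}
Keep only column(s) name, budget, pid (3 duplicate(s) eliminated): {(Mo, 8380, qa), (Wes, 5840, mkt), (Xia, 4670, x1)}
Selection budget <= 5090: {(Bo, 4610, eng), (Gus, 5090, p3), (Ivy, 1010, fin), (Ned, 1800, bio)}
Union: {(Mo, 8380, qa), (Wes, 5840, mkt), (Xia, 4670, x1)} with {(Bo, 4610, eng), (Gus, 5090, p3), (Ivy, 1010, fin), (Ned, 1800, bio)} → {(Bo, 4610, eng), (Gus, 5090, p3), (Ivy, 1010, fin), (Mo, 8380, qa), (Ned, 1800, bio), (Wes, 5840, mkt), (Xia, 4670, x1)}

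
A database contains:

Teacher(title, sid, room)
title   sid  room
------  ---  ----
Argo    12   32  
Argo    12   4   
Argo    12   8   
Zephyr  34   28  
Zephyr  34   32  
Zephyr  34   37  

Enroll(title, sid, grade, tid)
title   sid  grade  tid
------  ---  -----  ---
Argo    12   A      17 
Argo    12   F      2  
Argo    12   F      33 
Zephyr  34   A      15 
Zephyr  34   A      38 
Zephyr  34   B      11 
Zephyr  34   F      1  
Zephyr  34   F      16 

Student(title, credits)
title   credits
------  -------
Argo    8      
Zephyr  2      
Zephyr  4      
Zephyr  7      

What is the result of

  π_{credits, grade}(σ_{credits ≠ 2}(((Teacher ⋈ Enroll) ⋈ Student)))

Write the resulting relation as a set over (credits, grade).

{(4, A), (4, B), (4, F), (7, A), (7, B), (7, F), (8, A), (8, F)}

Joining Teacher and Enroll on title, sid yields {(Argo, 12, 32, A, 17), (Argo, 12, 32, F, 2), (Argo, 12, 32, F, 33), (Argo, 12, 4, A, 17), (Argo, 12, 4, F, 2), (Argo, 12, 4, F, 33), (Argo, 12, 8, A, 17), (Argo, 12, 8, F, 2), (Argo, 12, 8, F, 33), (Zephyr, 34, 28, A, 15), (Zephyr, 34, 28, A, 38), (Zephyr, 34, 28, B, 11), (Zephyr, 34, 28, F, 1), (Zephyr, 34, 28, F, 16), (Zephyr, 34, 32, A, 15), (Zephyr, 34, 32, A, 38), (Zephyr, 34, 32, B, 11), (Zephyr, 34, 32, F, 1), (Zephyr, 34, 32, F, 16), (Zephyr, 34, 37, A, 15), (Zephyr, 34, 37, A, 38), (Zephyr, 34, 37, B, 11), (Zephyr, 34, 37, F, 1), (Zephyr, 34, 37, F, 16)}.
Joining (Teacher ⋈ Enroll) and Student on title yields {(Argo, 12, 32, A, 17, 8), (Argo, 12, 32, F, 2, 8), (Argo, 12, 32, F, 33, 8), (Argo, 12, 4, A, 17, 8), (Argo, 12, 4, F, 2, 8), (Argo, 12, 4, F, 33, 8), (Argo, 12, 8, A, 17, 8), (Argo, 12, 8, F, 2, 8), (Argo, 12, 8, F, 33, 8), (Zephyr, 34, 28, A, 15, 2), (Zephyr, 34, 28, A, 15, 4), (Zephyr, 34, 28, A, 15, 7), (Zephyr, 34, 28, A, 38, 2), (Zephyr, 34, 28, A, 38, 4), (Zephyr, 34, 28, A, 38, 7), (Zephyr, 34, 28, B, 11, 2), (Zephyr, 34, 28, B, 11, 4), (Zephyr, 34, 28, B, 11, 7), (Zephyr, 34, 28, F, 1, 2), (Zephyr, 34, 28, F, 1, 4), (Zephyr, 34, 28, F, 1, 7), (Zephyr, 34, 28, F, 16, 2), (Zephyr, 34, 28, F, 16, 4), (Zephyr, 34, 28, F, 16, 7), (Zephyr, 34, 32, A, 15, 2), (Zephyr, 34, 32, A, 15, 4), (Zephyr, 34, 32, A, 15, 7), (Zephyr, 34, 32, A, 38, 2), (Zephyr, 34, 32, A, 38, 4), (Zephyr, 34, 32, A, 38, 7), (Zephyr, 34, 32, B, 11, 2), (Zephyr, 34, 32, B, 11, 4), (Zephyr, 34, 32, B, 11, 7), (Zephyr, 34, 32, F, 1, 2), (Zephyr, 34, 32, F, 1, 4), (Zephyr, 34, 32, F, 1, 7), (Zephyr, 34, 32, F, 16, 2), (Zephyr, 34, 32, F, 16, 4), (Zephyr, 34, 32, F, 16, 7), (Zephyr, 34, 37, A, 15, 2), (Zephyr, 34, 37, A, 15, 4), (Zephyr, 34, 37, A, 15, 7), (Zephyr, 34, 37, A, 38, 2), (Zephyr, 34, 37, A, 38, 4), (Zephyr, 34, 37, A, 38, 7), (Zephyr, 34, 37, B, 11, 2), (Zephyr, 34, 37, B, 11, 4), (Zephyr, 34, 37, B, 11, 7), (Zephyr, 34, 37, F, 1, 2), (Zephyr, 34, 37, F, 1, 4), (Zephyr, 34, 37, F, 1, 7), (Zephyr, 34, 37, F, 16, 2), (Zephyr, 34, 37, F, 16, 4), (Zephyr, 34, 37, F, 16, 7)}.
Apply σ_{credits ≠ 2}; surviving tuples: {(Argo, 12, 32, A, 17, 8), (Argo, 12, 32, F, 2, 8), (Argo, 12, 32, F, 33, 8), (Argo, 12, 4, A, 17, 8), (Argo, 12, 4, F, 2, 8), (Argo, 12, 4, F, 33, 8), (Argo, 12, 8, A, 17, 8), (Argo, 12, 8, F, 2, 8), (Argo, 12, 8, F, 33, 8), (Zephyr, 34, 28, A, 15, 4), (Zephyr, 34, 28, A, 15, 7), (Zephyr, 34, 28, A, 38, 4), (Zephyr, 34, 28, A, 38, 7), (Zephyr, 34, 28, B, 11, 4), (Zephyr, 34, 28, B, 11, 7), (Zephyr, 34, 28, F, 1, 4), (Zephyr, 34, 28, F, 1, 7), (Zephyr, 34, 28, F, 16, 4), (Zephyr, 34, 28, F, 16, 7), (Zephyr, 34, 32, A, 15, 4), (Zephyr, 34, 32, A, 15, 7), (Zephyr, 34, 32, A, 38, 4), (Zephyr, 34, 32, A, 38, 7), (Zephyr, 34, 32, B, 11, 4), (Zephyr, 34, 32, B, 11, 7), (Zephyr, 34, 32, F, 1, 4), (Zephyr, 34, 32, F, 1, 7), (Zephyr, 34, 32, F, 16, 4), (Zephyr, 34, 32, F, 16, 7), (Zephyr, 34, 37, A, 15, 4), (Zephyr, 34, 37, A, 15, 7), (Zephyr, 34, 37, A, 38, 4), (Zephyr, 34, 37, A, 38, 7), (Zephyr, 34, 37, B, 11, 4), (Zephyr, 34, 37, B, 11, 7), (Zephyr, 34, 37, F, 1, 4), (Zephyr, 34, 37, F, 1, 7), (Zephyr, 34, 37, F, 16, 4), (Zephyr, 34, 37, F, 16, 7)}
π[credits, grade]: project onto (credits, grade) (31 duplicate(s) eliminated) → {(4, A), (4, B), (4, F), (7, A), (7, B), (7, F), (8, A), (8, F)}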